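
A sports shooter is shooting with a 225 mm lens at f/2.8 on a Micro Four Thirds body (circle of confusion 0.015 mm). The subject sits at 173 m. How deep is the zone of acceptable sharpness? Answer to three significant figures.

Hyperfocal distance H = f²/(N·c) + f = 225²/(2.8 × 0.015) + 225 = 50625/0.042 + 225 ≈ 1205582.1 mm ≈ 1206 m.
Near limit Dn = s·(H − f)/(H + s − 2f) = 173000 × (1205582.1 − 225) / (1205582.1 + 173000 − 2 × 225) = 173000 × 1205357.1 / 1378132.1 ≈ 151311 mm.
Far limit Df = s·(H − f)/(H − s) = 173000 × (1205582.1 − 225) / (1205582.1 − 173000) = 173000 × 1205357.1 / 1032582.1 ≈ 201947 mm.
Depth of field = Df − Dn = 201947 − 151311 ≈ 50636 mm ≈ 50.6 m.

50.6 m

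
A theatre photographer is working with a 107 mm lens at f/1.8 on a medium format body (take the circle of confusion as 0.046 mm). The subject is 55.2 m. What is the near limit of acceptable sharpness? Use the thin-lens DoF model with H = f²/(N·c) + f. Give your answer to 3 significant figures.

Hyperfocal distance H = f²/(N·c) + f = 107²/(1.8 × 0.046) + 107 = 11449/0.0828 + 107 ≈ 138379.9 mm ≈ 138.4 m.
Near limit Dn = s·(H − f)/(H + s − 2f) = 55200 × (138379.9 − 107) / (138379.9 + 55200 − 2 × 107) = 55200 × 138272.9 / 193365.9 ≈ 39473 mm ≈ 39.5 m.

39.5 m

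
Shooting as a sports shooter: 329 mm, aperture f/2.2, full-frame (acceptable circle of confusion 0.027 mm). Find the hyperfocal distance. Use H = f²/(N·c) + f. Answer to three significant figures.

Hyperfocal distance H = f²/(N·c) + f = 329²/(2.2 × 0.027) + 329 = 108241/0.0594 + 329 ≈ 1822568.1 mm ≈ 1820 m.

1820 m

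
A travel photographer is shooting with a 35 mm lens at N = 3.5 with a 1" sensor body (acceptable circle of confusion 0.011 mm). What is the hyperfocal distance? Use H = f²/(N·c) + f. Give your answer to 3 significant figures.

Hyperfocal distance H = f²/(N·c) + f = 35²/(3.5 × 0.011) + 35 = 1225/0.0385 + 35 ≈ 31853.2 mm ≈ 31.9 m.

31.9 m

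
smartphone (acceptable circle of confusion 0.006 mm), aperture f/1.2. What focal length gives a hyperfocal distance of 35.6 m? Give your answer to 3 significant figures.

From H = f²/(N·c) + f, with f ≪ H: f ≈ √(H·N·c) = √(35600 × 1.2 × 0.006) = √256.32 ≈ 16.01 mm.
The +f correction barely moves this — solving exactly, f² + N·c·f − N·c·H = 0 ⇒ f = (−N·c + √((N·c)² + 4·N·c·H))/2 = (−0.0072 + √1025.3)/2 ≈ 16.006 mm, so f ≈ 16.0 mm.

16.0 mm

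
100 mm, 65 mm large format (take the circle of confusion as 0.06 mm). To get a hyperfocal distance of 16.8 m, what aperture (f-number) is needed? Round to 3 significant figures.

f/9.98

Rearrange H = f²/(N·c) + f for N: N = f² / ((H − f)·c).
N = 100² / ((16800 − 100) × 0.06) = 10000 / 1002 ≈ 9.98.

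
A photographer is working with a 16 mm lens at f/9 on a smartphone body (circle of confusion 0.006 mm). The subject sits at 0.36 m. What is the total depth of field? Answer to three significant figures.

Hyperfocal distance H = f²/(N·c) + f = 16²/(9 × 0.006) + 16 = 256/0.054 + 16 ≈ 4756.7 mm ≈ 4.757 m.
Near limit Dn = s·(H − f)/(H + s − 2f) = 360 × (4756.7 − 16) / (4756.7 + 360 − 2 × 16) = 360 × 4740.7 / 5084.7 ≈ 335.645 mm.
Far limit Df = s·(H − f)/(H − s) = 360 × (4756.7 − 16) / (4756.7 − 360) = 360 × 4740.7 / 4396.7 ≈ 388.166 mm.
Depth of field = Df − Dn = 388.166 − 335.645 ≈ 52.521 mm.

52.5 mm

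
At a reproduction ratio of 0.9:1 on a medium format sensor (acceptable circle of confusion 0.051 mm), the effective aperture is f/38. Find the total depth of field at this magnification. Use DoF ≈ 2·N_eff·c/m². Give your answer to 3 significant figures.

At magnification m, DoF ≈ 2·N_eff·c/m² = 2 × 38 × 0.051 / 0.9² = 3.876 / 0.81 ≈ 4.79 mm.

4.79 mm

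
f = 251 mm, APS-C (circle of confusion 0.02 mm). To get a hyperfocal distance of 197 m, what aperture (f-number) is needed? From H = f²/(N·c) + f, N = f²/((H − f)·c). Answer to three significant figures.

f/16

Rearrange H = f²/(N·c) + f for N: N = f² / ((H − f)·c).
N = 251² / ((197000 − 251) × 0.02) = 63001 / 3935 ≈ 16.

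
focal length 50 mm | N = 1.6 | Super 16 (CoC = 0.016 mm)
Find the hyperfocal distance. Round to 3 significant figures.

Hyperfocal distance H = f²/(N·c) + f = 50²/(1.6 × 0.016) + 50 = 2500/0.0256 + 50 ≈ 97706.2 mm ≈ 97.7 m.

97.7 m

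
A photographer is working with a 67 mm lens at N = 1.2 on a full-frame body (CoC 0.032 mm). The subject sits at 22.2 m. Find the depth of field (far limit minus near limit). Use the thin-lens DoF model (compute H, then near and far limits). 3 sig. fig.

Hyperfocal distance H = f²/(N·c) + f = 67²/(1.2 × 0.032) + 67 = 4489/0.0384 + 67 ≈ 116968.0 mm ≈ 117.0 m.
Near limit Dn = s·(H − f)/(H + s − 2f) = 22200 × (116968.0 − 67) / (116968.0 + 22200 − 2 × 67) = 22200 × 116901.0 / 139034.0 ≈ 18666.0 mm.
Far limit Df = s·(H − f)/(H − s) = 22200 × (116968.0 − 67) / (116968.0 − 22200) = 22200 × 116901.0 / 94768.0 ≈ 27384.8 mm.
Depth of field = Df − Dn = 27384.8 − 18666.0 ≈ 8718.8 mm ≈ 8.72 m.

8.72 m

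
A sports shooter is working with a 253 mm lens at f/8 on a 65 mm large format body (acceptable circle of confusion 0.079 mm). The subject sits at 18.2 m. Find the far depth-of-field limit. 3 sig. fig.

Hyperfocal distance H = f²/(N·c) + f = 253²/(8 × 0.079) + 253 = 64009/0.632 + 253 ≈ 101533.1 mm ≈ 101.5 m.
Far limit Df = s·(H − f)/(H − s) = 18200 × (101533.1 − 253) / (101533.1 − 18200) = 18200 × 101280.1 / 83333.1 ≈ 22120 mm ≈ 22.1 m.

22.1 m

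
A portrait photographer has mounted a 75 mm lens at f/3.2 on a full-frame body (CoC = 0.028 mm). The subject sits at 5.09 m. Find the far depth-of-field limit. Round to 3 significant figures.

5.53 m

Hyperfocal distance H = f²/(N·c) + f = 75²/(3.2 × 0.028) + 75 = 5625/0.0896 + 75 ≈ 62854.0 mm ≈ 62.85 m.
Far limit Df = s·(H − f)/(H − s) = 5090 × (62854.0 − 75) / (62854.0 − 5090) = 5090 × 62779.0 / 57764.0 ≈ 5531.9 mm ≈ 5.53 m.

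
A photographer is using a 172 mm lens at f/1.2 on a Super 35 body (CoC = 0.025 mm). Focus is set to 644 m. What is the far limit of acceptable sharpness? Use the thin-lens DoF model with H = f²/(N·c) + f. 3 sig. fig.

Hyperfocal distance H = f²/(N·c) + f = 172²/(1.2 × 0.025) + 172 = 29584/0.03 + 172 ≈ 986305.3 mm ≈ 986.3 m.
Far limit Df = s·(H − f)/(H − s) = 644000 × (986305.3 − 172) / (986305.3 − 644000) = 644000 × 986133.3 / 342305.3 ≈ 1855273 mm ≈ 1860 m.

1860 m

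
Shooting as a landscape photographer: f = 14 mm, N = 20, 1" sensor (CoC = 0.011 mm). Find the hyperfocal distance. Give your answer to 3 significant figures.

Hyperfocal distance H = f²/(N·c) + f = 14²/(20 × 0.011) + 14 = 196/0.22 + 14 ≈ 904.9 mm ≈ 0.905 m.

0.905 m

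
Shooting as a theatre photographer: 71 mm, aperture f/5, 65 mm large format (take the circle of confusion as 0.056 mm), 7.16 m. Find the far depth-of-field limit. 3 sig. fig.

Hyperfocal distance H = f²/(N·c) + f = 71²/(5 × 0.056) + 71 = 5041/0.28 + 71 ≈ 18074.6 mm ≈ 18.07 m.
Far limit Df = s·(H − f)/(H − s) = 7160 × (18074.6 − 71) / (18074.6 − 7160) = 7160 × 18003.6 / 10914.6 ≈ 11810 mm ≈ 11.8 m.

11.8 m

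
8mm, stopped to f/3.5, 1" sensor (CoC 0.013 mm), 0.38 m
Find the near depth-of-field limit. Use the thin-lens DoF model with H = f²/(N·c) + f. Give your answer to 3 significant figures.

Hyperfocal distance H = f²/(N·c) + f = 8²/(3.5 × 0.013) + 8 = 64/0.0455 + 8 ≈ 1414.6 mm ≈ 1.415 m.
Near limit Dn = s·(H − f)/(H + s − 2f) = 380 × (1414.6 − 8) / (1414.6 + 380 − 2 × 8) = 380 × 1406.6 / 1778.6 ≈ 300.52 mm.

301 mm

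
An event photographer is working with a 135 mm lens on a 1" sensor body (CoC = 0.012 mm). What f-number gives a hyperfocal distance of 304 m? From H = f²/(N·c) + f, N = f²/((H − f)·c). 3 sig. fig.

Rearrange H = f²/(N·c) + f for N: N = f² / ((H − f)·c).
N = 135² / ((304000 − 135) × 0.012) = 18225 / 3646 ≈ 5.

f/5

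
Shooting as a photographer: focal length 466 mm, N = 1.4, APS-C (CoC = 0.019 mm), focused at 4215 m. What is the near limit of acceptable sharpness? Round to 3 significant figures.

2780 m

Hyperfocal distance H = f²/(N·c) + f = 466²/(1.4 × 0.019) + 466 = 217156/0.0266 + 466 ≈ 8164225.4 mm ≈ 8164 m.
Near limit Dn = s·(H − f)/(H + s − 2f) = 4215000 × (8164225.4 − 466) / (8164225.4 + 4215000 − 2 × 466) = 4215000 × 8163759.4 / 12378293.4 ≈ 2779886 mm ≈ 2780 m.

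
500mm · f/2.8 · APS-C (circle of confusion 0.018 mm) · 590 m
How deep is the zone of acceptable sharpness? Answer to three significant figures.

Hyperfocal distance H = f²/(N·c) + f = 500²/(2.8 × 0.018) + 500 = 250000/0.0504 + 500 ≈ 4960817.5 mm ≈ 4961 m.
Near limit Dn = s·(H − f)/(H + s − 2f) = 590000 × (4960817.5 − 500) / (4960817.5 + 590000 − 2 × 500) = 590000 × 4960317.5 / 5549817.5 ≈ 527330 mm.
Far limit Df = s·(H − f)/(H − s) = 590000 × (4960817.5 − 500) / (4960817.5 − 590000) = 590000 × 4960317.5 / 4370817.5 ≈ 669574 mm.
Depth of field = Df − Dn = 669574 − 527330 ≈ 142244 mm ≈ 142 m.

142 m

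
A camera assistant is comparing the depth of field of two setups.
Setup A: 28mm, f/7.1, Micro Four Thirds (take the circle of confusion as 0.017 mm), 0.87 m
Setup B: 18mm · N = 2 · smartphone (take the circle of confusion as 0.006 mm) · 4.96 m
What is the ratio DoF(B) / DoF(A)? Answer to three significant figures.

8.19

Setup A: H = 28²/(7.1×0.017) + 28 ≈ 6523.4 mm; DoF = Df − Dn = 999.57 − 770.16 ≈ 229.41 mm.
Setup B: H = 18²/(2×0.006) + 18 ≈ 27018.0 mm; DoF = Df − Dn = 6071.3 − 4192.6 ≈ 1878.7 mm.
Ratio = 1878.7 / 229.41 ≈ 8.19.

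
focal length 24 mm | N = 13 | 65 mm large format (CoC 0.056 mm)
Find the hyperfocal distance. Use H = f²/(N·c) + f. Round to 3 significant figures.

0.815 m

Hyperfocal distance H = f²/(N·c) + f = 24²/(13 × 0.056) + 24 = 576/0.728 + 24 ≈ 815.2 mm ≈ 0.815 m.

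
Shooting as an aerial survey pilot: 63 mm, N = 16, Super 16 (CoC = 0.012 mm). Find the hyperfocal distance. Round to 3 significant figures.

20.7 m

Hyperfocal distance H = f²/(N·c) + f = 63²/(16 × 0.012) + 63 = 3969/0.192 + 63 ≈ 20734.9 mm ≈ 20.7 m.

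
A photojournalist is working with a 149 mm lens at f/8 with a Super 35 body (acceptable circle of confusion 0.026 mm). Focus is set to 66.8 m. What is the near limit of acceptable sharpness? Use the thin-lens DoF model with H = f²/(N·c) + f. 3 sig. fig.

41.1 m

Hyperfocal distance H = f²/(N·c) + f = 149²/(8 × 0.026) + 149 = 22201/0.208 + 149 ≈ 106884.6 mm ≈ 106.9 m.
Near limit Dn = s·(H − f)/(H + s − 2f) = 66800 × (106884.6 − 149) / (106884.6 + 66800 − 2 × 149) = 66800 × 106735.6 / 173386.6 ≈ 41122 mm ≈ 41.1 m.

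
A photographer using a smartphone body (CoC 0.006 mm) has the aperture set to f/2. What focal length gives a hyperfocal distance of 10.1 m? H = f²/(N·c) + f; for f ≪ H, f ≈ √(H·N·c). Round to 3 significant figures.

From H = f²/(N·c) + f, with f ≪ H: f ≈ √(H·N·c) = √(10100 × 2 × 0.006) = √121.20 ≈ 11.01 mm.
The +f correction barely moves this — solving exactly, f² + N·c·f − N·c·H = 0 ⇒ f = (−N·c + √((N·c)² + 4·N·c·H))/2 = (−0.012 + √484.80)/2 ≈ 11.003 mm, so f ≈ 11.0 mm.

11.0 mm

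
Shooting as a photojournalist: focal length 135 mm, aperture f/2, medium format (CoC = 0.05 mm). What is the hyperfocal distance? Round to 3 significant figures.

Hyperfocal distance H = f²/(N·c) + f = 135²/(2 × 0.05) + 135 = 18225/0.1 + 135 ≈ 182385.0 mm ≈ 182 m.

182 m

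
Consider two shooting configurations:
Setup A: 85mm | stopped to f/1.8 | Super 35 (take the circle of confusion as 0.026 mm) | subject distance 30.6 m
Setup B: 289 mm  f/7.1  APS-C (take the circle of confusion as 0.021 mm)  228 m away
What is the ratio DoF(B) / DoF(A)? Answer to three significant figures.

17.6

Setup A: H = 85²/(1.8×0.026) + 85 ≈ 154465.3 mm; DoF = Df − Dn = 38139 − 25550 ≈ 12589 mm.
Setup B: H = 289²/(7.1×0.021) + 289 ≈ 560456.7 mm; DoF = Df − Dn = 384165 − 162104 ≈ 222061 mm.
Ratio = 222061 / 12589 ≈ 17.6.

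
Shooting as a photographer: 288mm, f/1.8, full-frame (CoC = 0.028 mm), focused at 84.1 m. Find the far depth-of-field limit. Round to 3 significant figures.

88.6 m

Hyperfocal distance H = f²/(N·c) + f = 288²/(1.8 × 0.028) + 288 = 82944/0.0504 + 288 ≈ 1646002.3 mm ≈ 1646 m.
Far limit Df = s·(H − f)/(H − s) = 84100 × (1646002.3 − 288) / (1646002.3 − 84100) = 84100 × 1645714.3 / 1561902.3 ≈ 88613 mm ≈ 88.6 m.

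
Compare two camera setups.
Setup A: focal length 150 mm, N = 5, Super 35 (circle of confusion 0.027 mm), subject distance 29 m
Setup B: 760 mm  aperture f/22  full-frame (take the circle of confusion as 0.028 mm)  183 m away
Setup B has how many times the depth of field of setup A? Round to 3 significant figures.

Setup A: H = 150²/(5×0.027) + 150 ≈ 166816.7 mm; DoF = Df − Dn = 35071 − 24721 ≈ 10350 mm.
Setup B: H = 760²/(22×0.028) + 760 ≈ 938422.3 mm; DoF = Df − Dn = 227147 − 153221 ≈ 73926 mm.
Ratio = 73926 / 10350 ≈ 7.14.

7.14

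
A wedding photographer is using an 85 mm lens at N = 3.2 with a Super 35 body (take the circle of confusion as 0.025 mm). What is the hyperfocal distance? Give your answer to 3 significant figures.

90.4 m

Hyperfocal distance H = f²/(N·c) + f = 85²/(3.2 × 0.025) + 85 = 7225/0.08 + 85 ≈ 90397.5 mm ≈ 90.4 m.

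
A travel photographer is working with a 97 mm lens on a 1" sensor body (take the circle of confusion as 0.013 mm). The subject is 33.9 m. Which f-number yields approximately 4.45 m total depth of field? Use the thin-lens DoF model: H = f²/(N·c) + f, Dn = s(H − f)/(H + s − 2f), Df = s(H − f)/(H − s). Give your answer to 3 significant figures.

f/1.40

Write h = H − f = f²/(N·c). The thin-lens limits are Dn = s·h/(h + (s−f)) and Df = s·h/(h − (s−f)), so DoF = Df − Dn = 2·s·(s−f)·h / (h² − (s−f)²).
That is a quadratic in h: DoF·h² − 2·s·(s−f)·h − DoF·(s−f)² = 0 ⇒ h = (s−f)·(s + √(s² + DoF²)) / DoF = 33803 × (33900 + √(33900² + 4450²)) / 4450 = 33803 × (33900 + 34190.8) / 4450 ≈ 517230 mm.
Then N = f²/(c·h) = 97² / (0.013 × 517230) = 9409 / 6724.0 ≈ 1.40.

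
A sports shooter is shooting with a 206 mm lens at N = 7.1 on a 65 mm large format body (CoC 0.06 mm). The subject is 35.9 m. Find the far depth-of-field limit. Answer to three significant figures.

Hyperfocal distance H = f²/(N·c) + f = 206²/(7.1 × 0.06) + 206 = 42436/0.426 + 206 ≈ 99821.0 mm ≈ 99.82 m.
Far limit Df = s·(H − f)/(H − s) = 35900 × (99821.0 − 206) / (99821.0 − 35900) = 35900 × 99615.0 / 63921.0 ≈ 55947 mm ≈ 55.9 m.

55.9 m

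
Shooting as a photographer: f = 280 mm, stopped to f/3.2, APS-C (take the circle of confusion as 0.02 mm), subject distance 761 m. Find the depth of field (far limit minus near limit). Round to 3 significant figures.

Hyperfocal distance H = f²/(N·c) + f = 280²/(3.2 × 0.02) + 280 = 78400/0.064 + 280 ≈ 1225280.0 mm ≈ 1225 m.
Near limit Dn = s·(H − f)/(H + s − 2f) = 761000 × (1225280.0 − 280) / (1225280.0 + 761000 − 2 × 280) = 761000 × 1225000.0 / 1985720.0 ≈ 469464 mm.
Far limit Df = s·(H − f)/(H − s) = 761000 × (1225280.0 − 280) / (1225280.0 − 761000) = 761000 × 1225000.0 / 464280.0 ≈ 2007894 mm.
Depth of field = Df − Dn = 2007894 − 469464 ≈ 1538430 mm ≈ 1540 m.

1540 m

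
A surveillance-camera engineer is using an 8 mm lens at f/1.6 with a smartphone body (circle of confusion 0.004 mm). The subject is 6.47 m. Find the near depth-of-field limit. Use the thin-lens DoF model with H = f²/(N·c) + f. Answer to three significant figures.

Hyperfocal distance H = f²/(N·c) + f = 8²/(1.6 × 0.004) + 8 = 64/0.0064 + 8 ≈ 10008.0 mm ≈ 10.01 m.
Near limit Dn = s·(H − f)/(H + s − 2f) = 6470 × (10008.0 − 8) / (10008.0 + 6470 − 2 × 8) = 6470 × 10000.0 / 16462.0 ≈ 3930.3 mm ≈ 3.93 m.

3.93 m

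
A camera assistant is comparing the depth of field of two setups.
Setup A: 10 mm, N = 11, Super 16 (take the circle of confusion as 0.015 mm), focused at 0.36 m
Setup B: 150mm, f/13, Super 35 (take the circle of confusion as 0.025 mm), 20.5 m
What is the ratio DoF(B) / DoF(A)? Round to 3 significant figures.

Setup A: H = 10²/(11×0.015) + 10 ≈ 616.1 mm; DoF = Df − Dn = 852.07 − 228.21 ≈ 623.86 mm.
Setup B: H = 150²/(13×0.025) + 150 ≈ 69380.8 mm; DoF = Df − Dn = 29035 − 15843 ≈ 13192 mm.
Ratio = 13192 / 623.86 ≈ 21.1.

21.1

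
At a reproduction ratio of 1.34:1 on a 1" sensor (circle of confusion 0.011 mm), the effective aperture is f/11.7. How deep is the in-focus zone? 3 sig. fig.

0.143 mm

At magnification m, DoF ≈ 2·N_eff·c/m² = 2 × 11.7 × 0.011 / 1.34² = 0.2574 / 1.796 ≈ 0.143 mm.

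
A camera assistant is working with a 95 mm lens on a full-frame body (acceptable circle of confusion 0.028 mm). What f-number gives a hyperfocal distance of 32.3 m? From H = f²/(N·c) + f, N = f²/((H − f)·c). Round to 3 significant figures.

f/10

Rearrange H = f²/(N·c) + f for N: N = f² / ((H − f)·c).
N = 95² / ((32300 − 95) × 0.028) = 9025 / 901.7 ≈ 10.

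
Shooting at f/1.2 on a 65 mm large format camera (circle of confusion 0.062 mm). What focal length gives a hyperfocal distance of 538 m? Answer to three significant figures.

From H = f²/(N·c) + f, with f ≪ H: f ≈ √(H·N·c) = √(538000 × 1.2 × 0.062) = √40027 ≈ 200.1 mm.
The +f correction barely moves this — solving exactly, f² + N·c·f − N·c·H = 0 ⇒ f = (−N·c + √((N·c)² + 4·N·c·H))/2 = (−0.0744 + √160109)/2 ≈ 200.03 mm, so f ≈ 200 mm.

200 mm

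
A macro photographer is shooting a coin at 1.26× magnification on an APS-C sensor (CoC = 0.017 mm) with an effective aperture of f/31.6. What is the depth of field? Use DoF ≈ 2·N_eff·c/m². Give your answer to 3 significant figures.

At magnification m, DoF ≈ 2·N_eff·c/m² = 2 × 31.6 × 0.017 / 1.26² = 1.074 / 1.588 ≈ 0.677 mm.

0.677 mm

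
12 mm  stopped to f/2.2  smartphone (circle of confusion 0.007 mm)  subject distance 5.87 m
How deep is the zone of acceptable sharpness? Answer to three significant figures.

Hyperfocal distance H = f²/(N·c) + f = 12²/(2.2 × 0.007) + 12 = 144/0.0154 + 12 ≈ 9362.6 mm ≈ 9.363 m.
Near limit Dn = s·(H − f)/(H + s − 2f) = 5870 × (9362.6 − 12) / (9362.6 + 5870 − 2 × 12) = 5870 × 9350.6 / 15208.6 ≈ 3609 mm.
Far limit Df = s·(H − f)/(H − s) = 5870 × (9362.6 − 12) / (9362.6 − 5870) = 5870 × 9350.6 / 3492.6 ≈ 15715 mm.
Depth of field = Df − Dn = 15715 − 3609 ≈ 12106 mm ≈ 12.1 m.

12.1 m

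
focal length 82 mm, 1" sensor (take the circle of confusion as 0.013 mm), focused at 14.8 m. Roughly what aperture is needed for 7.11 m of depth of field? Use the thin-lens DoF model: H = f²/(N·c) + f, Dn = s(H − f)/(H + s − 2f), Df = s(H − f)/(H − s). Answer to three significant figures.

Write h = H − f = f²/(N·c). The thin-lens limits are Dn = s·h/(h + (s−f)) and Df = s·h/(h − (s−f)), so DoF = Df − Dn = 2·s·(s−f)·h / (h² − (s−f)²).
That is a quadratic in h: DoF·h² − 2·s·(s−f)·h − DoF·(s−f)² = 0 ⇒ h = (s−f)·(s + √(s² + DoF²)) / DoF = 14718 × (14800 + √(14800² + 7110²)) / 7110 = 14718 × (14800 + 16419.3) / 7110 ≈ 64625 mm.
Then N = f²/(c·h) = 82² / (0.013 × 64625) = 6724 / 840.13 ≈ 8.

f/8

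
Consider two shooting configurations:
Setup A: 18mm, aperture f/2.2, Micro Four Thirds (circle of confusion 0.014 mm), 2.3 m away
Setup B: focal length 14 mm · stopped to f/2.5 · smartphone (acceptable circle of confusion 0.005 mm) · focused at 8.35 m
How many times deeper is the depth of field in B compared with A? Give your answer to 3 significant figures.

Setup A: H = 18²/(2.2×0.014) + 18 ≈ 10537.5 mm; DoF = Df − Dn = 2937.2 − 1890.0 ≈ 1047.2 mm.
Setup B: H = 14²/(2.5×0.005) + 14 ≈ 15694.0 mm; DoF = Df − Dn = 17828 − 5452 ≈ 12376 mm.
Ratio = 12376 / 1047.2 ≈ 11.8.

11.8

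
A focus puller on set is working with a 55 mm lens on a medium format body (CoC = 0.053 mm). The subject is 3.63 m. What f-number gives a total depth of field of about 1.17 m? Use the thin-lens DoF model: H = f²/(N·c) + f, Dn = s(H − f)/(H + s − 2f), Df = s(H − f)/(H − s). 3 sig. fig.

Write h = H − f = f²/(N·c). The thin-lens limits are Dn = s·h/(h + (s−f)) and Df = s·h/(h − (s−f)), so DoF = Df − Dn = 2·s·(s−f)·h / (h² − (s−f)²).
That is a quadratic in h: DoF·h² − 2·s·(s−f)·h − DoF·(s−f)² = 0 ⇒ h = (s−f)·(s + √(s² + DoF²)) / DoF = 3575 × (3630 + √(3630² + 1170²)) / 1170 = 3575 × (3630 + 3813.90) / 1170 ≈ 22745 mm.
Then N = f²/(c·h) = 55² / (0.053 × 22745) = 3025 / 1205.5 ≈ 2.51.

f/2.51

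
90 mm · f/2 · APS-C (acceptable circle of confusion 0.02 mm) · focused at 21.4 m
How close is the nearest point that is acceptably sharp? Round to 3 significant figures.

19.4 m

Hyperfocal distance H = f²/(N·c) + f = 90²/(2 × 0.02) + 90 = 8100/0.04 + 90 ≈ 202590.0 mm ≈ 202.6 m.
Near limit Dn = s·(H − f)/(H + s − 2f) = 21400 × (202590.0 − 90) / (202590.0 + 21400 − 2 × 90) = 21400 × 202500.0 / 223810.0 ≈ 19362 mm ≈ 19.4 m.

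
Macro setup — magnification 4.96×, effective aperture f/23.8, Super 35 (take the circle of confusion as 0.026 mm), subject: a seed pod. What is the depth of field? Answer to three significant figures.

At magnification m, DoF ≈ 2·N_eff·c/m² = 2 × 23.8 × 0.026 / 4.96² = 1.238 / 24.6 ≈ 0.0503 mm.

0.0503 mm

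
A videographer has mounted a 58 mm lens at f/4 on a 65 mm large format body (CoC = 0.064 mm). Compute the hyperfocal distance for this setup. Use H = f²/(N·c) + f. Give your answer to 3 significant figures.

Hyperfocal distance H = f²/(N·c) + f = 58²/(4 × 0.064) + 58 = 3364/0.256 + 58 ≈ 13198.6 mm ≈ 13.2 m.

13.2 m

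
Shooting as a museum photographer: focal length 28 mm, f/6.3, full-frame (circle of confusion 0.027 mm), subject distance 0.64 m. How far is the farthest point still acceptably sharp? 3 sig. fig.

0.738 m

Hyperfocal distance H = f²/(N·c) + f = 28²/(6.3 × 0.027) + 28 = 784/0.1701 + 28 ≈ 4637.1 mm ≈ 4.637 m.
Far limit Df = s·(H − f)/(H − s) = 640 × (4637.1 − 28) / (4637.1 − 640) = 640 × 4609.1 / 3997.1 ≈ 737.99 mm ≈ 0.738 m.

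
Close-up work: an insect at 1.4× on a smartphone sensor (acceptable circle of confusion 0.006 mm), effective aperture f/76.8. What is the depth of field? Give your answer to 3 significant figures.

At magnification m, DoF ≈ 2·N_eff·c/m² = 2 × 76.8 × 0.006 / 1.4² = 0.9216 / 1.96 ≈ 0.47 mm.

0.470 mm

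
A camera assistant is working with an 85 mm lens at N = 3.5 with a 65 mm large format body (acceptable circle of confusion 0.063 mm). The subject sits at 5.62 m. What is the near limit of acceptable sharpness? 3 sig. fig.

Hyperfocal distance H = f²/(N·c) + f = 85²/(3.5 × 0.063) + 85 = 7225/0.2205 + 85 ≈ 32851.4 mm ≈ 32.85 m.
Near limit Dn = s·(H − f)/(H + s − 2f) = 5620 × (32851.4 − 85) / (32851.4 + 5620 − 2 × 85) = 5620 × 32766.4 / 38301.4 ≈ 4807.8 mm ≈ 4.81 m.

4.81 m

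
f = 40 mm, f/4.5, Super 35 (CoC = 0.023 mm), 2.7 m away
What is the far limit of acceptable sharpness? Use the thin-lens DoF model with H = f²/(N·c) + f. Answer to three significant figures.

Hyperfocal distance H = f²/(N·c) + f = 40²/(4.5 × 0.023) + 40 = 1600/0.1035 + 40 ≈ 15498.9 mm ≈ 15.50 m.
Far limit Df = s·(H − f)/(H − s) = 2700 × (15498.9 − 40) / (15498.9 − 2700) = 2700 × 15458.9 / 12798.9 ≈ 3261.1 mm ≈ 3.26 m.

3.26 m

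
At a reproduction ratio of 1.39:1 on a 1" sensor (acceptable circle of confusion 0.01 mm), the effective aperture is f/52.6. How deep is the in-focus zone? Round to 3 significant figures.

0.544 mm

At magnification m, DoF ≈ 2·N_eff·c/m² = 2 × 52.6 × 0.01 / 1.39² = 1.052 / 1.932 ≈ 0.544 mm.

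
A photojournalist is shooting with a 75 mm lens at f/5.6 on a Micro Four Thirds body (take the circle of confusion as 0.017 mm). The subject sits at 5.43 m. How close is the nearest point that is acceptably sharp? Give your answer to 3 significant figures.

Hyperfocal distance H = f²/(N·c) + f = 75²/(5.6 × 0.017) + 75 = 5625/0.0952 + 75 ≈ 59161.1 mm ≈ 59.16 m.
Near limit Dn = s·(H − f)/(H + s − 2f) = 5430 × (59161.1 − 75) / (59161.1 + 5430 − 2 × 75) = 5430 × 59086.1 / 64441.1 ≈ 4978.8 mm ≈ 4.98 m.

4.98 m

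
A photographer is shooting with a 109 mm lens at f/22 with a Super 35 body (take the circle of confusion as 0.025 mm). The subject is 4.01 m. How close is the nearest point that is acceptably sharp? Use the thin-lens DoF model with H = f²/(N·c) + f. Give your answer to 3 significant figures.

3.40 m

Hyperfocal distance H = f²/(N·c) + f = 109²/(22 × 0.025) + 109 = 11881/0.55 + 109 ≈ 21710.8 mm ≈ 21.71 m.
Near limit Dn = s·(H − f)/(H + s − 2f) = 4010 × (21710.8 − 109) / (21710.8 + 4010 − 2 × 109) = 4010 × 21601.8 / 25502.8 ≈ 3396.6 mm ≈ 3.40 m.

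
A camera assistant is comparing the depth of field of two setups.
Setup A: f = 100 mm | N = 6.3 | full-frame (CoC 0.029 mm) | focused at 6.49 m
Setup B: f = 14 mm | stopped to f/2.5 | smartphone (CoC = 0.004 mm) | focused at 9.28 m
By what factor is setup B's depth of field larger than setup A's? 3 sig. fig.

Setup A: H = 100²/(6.3×0.029) + 100 ≈ 54834.5 mm; DoF = Df − Dn = 7347.8 − 5811.5 ≈ 1536.3 mm.
Setup B: H = 14²/(2.5×0.004) + 14 ≈ 19614.0 mm; DoF = Df − Dn = 17601 − 6301 ≈ 11300 mm.
Ratio = 11300 / 1536.3 ≈ 7.36.

7.36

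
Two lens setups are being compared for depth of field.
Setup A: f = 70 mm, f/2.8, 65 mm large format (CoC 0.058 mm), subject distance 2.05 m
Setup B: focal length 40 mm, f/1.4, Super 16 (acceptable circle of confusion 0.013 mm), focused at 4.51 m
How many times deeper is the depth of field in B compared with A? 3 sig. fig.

1.70

Setup A: H = 70²/(2.8×0.058) + 70 ≈ 30242.4 mm; DoF = Df − Dn = 2193.97 − 1923.76 ≈ 270.21 mm.
Setup B: H = 40²/(1.4×0.013) + 40 ≈ 87952.1 mm; DoF = Df − Dn = 4751.60 − 4291.78 ≈ 459.82 mm.
Ratio = 459.82 / 270.21 ≈ 1.70.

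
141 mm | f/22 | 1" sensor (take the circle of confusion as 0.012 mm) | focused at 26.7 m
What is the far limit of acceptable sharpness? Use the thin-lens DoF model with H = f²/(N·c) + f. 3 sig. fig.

Hyperfocal distance H = f²/(N·c) + f = 141²/(22 × 0.012) + 141 = 19881/0.264 + 141 ≈ 75447.8 mm ≈ 75.45 m.
Far limit Df = s·(H − f)/(H − s) = 26700 × (75447.8 − 141) / (75447.8 − 26700) = 26700 × 75306.8 / 48747.8 ≈ 41247 mm ≈ 41.2 m.

41.2 m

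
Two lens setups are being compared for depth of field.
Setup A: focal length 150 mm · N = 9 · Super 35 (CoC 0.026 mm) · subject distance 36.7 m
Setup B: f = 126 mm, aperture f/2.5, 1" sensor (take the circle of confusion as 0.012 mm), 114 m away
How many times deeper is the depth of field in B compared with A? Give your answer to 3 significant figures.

1.58

Setup A: H = 150²/(9×0.026) + 150 ≈ 96303.8 mm; DoF = Df − Dn = 59205 − 26592 ≈ 32613 mm.
Setup B: H = 126²/(2.5×0.012) + 126 ≈ 529326.0 mm; DoF = Df − Dn = 145256 − 93813 ≈ 51443 mm.
Ratio = 51443 / 32613 ≈ 1.58.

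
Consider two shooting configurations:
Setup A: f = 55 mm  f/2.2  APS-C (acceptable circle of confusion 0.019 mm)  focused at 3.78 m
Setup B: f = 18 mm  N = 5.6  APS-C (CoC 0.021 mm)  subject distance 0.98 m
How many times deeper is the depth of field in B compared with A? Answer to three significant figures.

Setup A: H = 55²/(2.2×0.019) + 55 ≈ 72423.4 mm; DoF = Df − Dn = 3985.13 − 3594.96 ≈ 390.17 mm.
Setup B: H = 18²/(5.6×0.021) + 18 ≈ 2773.1 mm; DoF = Df − Dn = 1505.77 − 726.37 ≈ 779.40 mm.
Ratio = 779.40 / 390.17 ≈ 2.00.

2.00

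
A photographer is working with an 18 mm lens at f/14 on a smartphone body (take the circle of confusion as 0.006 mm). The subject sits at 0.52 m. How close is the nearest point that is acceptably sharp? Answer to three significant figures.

460 mm

Hyperfocal distance H = f²/(N·c) + f = 18²/(14 × 0.006) + 18 = 324/0.084 + 18 ≈ 3875.1 mm ≈ 3.875 m.
Near limit Dn = s·(H − f)/(H + s − 2f) = 520 × (3875.1 − 18) / (3875.1 + 520 − 2 × 18) = 520 × 3857.1 / 4359.1 ≈ 460.12 mm.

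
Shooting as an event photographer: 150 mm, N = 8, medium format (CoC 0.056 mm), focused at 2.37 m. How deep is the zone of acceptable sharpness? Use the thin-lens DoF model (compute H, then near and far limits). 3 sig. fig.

210 mm

Hyperfocal distance H = f²/(N·c) + f = 150²/(8 × 0.056) + 150 = 22500/0.448 + 150 ≈ 50373.2 mm ≈ 50.37 m.
Near limit Dn = s·(H − f)/(H + s − 2f) = 2370 × (50373.2 − 150) / (50373.2 + 2370 − 2 × 150) = 2370 × 50223.2 / 52443.2 ≈ 2269.67 mm.
Far limit Df = s·(H − f)/(H − s) = 2370 × (50373.2 − 150) / (50373.2 − 2370) = 2370 × 50223.2 / 48003.2 ≈ 2479.61 mm.
Depth of field = Df − Dn = 2479.61 − 2269.67 ≈ 209.94 mm.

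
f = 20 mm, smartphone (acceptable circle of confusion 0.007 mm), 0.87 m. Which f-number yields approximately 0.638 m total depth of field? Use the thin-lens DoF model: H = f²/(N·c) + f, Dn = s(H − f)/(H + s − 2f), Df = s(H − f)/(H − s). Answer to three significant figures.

Write h = H − f = f²/(N·c). The thin-lens limits are Dn = s·h/(h + (s−f)) and Df = s·h/(h − (s−f)), so DoF = Df − Dn = 2·s·(s−f)·h / (h² − (s−f)²).
That is a quadratic in h: DoF·h² − 2·s·(s−f)·h − DoF·(s−f)² = 0 ⇒ h = (s−f)·(s + √(s² + DoF²)) / DoF = 850 × (870 + √(870² + 638²)) / 638 = 850 × (870 + 1078.86) / 638 ≈ 2596.4 mm.
Then N = f²/(c·h) = 20² / (0.007 × 2596.4) = 400 / 18.175 ≈ 22.

f/22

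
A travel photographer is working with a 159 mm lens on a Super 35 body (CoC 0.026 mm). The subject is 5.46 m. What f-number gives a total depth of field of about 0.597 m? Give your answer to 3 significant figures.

Write h = H − f = f²/(N·c). The thin-lens limits are Dn = s·h/(h + (s−f)) and Df = s·h/(h − (s−f)), so DoF = Df − Dn = 2·s·(s−f)·h / (h² − (s−f)²).
That is a quadratic in h: DoF·h² − 2·s·(s−f)·h − DoF·(s−f)² = 0 ⇒ h = (s−f)·(s + √(s² + DoF²)) / DoF = 5301 × (5460 + √(5460² + 597²)) / 597 = 5301 × (5460 + 5492.54) / 597 ≈ 97252 mm.
Then N = f²/(c·h) = 159² / (0.026 × 97252) = 25281 / 2528.6 ≈ 10.

f/10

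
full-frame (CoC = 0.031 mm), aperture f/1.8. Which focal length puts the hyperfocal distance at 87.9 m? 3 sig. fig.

70.0 mm

From H = f²/(N·c) + f, with f ≪ H: f ≈ √(H·N·c) = √(87900 × 1.8 × 0.031) = √4904.8 ≈ 70.03 mm.
The +f correction barely moves this — solving exactly, f² + N·c·f − N·c·H = 0 ⇒ f = (−N·c + √((N·c)² + 4·N·c·H))/2 = (−0.0558 + √19619)/2 ≈ 70.007 mm, so f ≈ 70.0 mm.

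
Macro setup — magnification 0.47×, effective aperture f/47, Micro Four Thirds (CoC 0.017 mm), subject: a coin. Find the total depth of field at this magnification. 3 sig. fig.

7.23 mm

At magnification m, DoF ≈ 2·N_eff·c/m² = 2 × 47 × 0.017 / 0.47² = 1.598 / 0.2209 ≈ 7.23 mm.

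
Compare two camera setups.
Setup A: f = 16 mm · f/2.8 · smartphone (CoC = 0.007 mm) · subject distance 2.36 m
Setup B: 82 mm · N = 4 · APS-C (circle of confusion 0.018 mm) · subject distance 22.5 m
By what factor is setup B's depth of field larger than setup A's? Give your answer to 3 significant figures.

Setup A: H = 16²/(2.8×0.007) + 16 ≈ 13077.2 mm; DoF = Df − Dn = 2876.16 − 2000.91 ≈ 875.25 mm.
Setup B: H = 82²/(4×0.018) + 82 ≈ 93470.9 mm; DoF = Df − Dn = 29607 − 18144 ≈ 11463 mm.
Ratio = 11463 / 875.25 ≈ 13.1.

13.1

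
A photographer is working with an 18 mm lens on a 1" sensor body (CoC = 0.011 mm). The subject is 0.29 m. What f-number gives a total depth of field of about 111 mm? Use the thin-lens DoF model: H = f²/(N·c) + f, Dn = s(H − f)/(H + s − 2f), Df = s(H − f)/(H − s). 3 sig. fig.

f/20

Write h = H − f = f²/(N·c). The thin-lens limits are Dn = s·h/(h + (s−f)) and Df = s·h/(h − (s−f)), so DoF = Df − Dn = 2·s·(s−f)·h / (h² − (s−f)²).
That is a quadratic in h: DoF·h² − 2·s·(s−f)·h − DoF·(s−f)² = 0 ⇒ h = (s−f)·(s + √(s² + DoF²)) / DoF = 272 × (290 + √(290² + 111²)) / 111 = 272 × (290 + 310.517) / 111 ≈ 1471.5 mm.
Then N = f²/(c·h) = 18² / (0.011 × 1471.5) = 324 / 16.187 ≈ 20.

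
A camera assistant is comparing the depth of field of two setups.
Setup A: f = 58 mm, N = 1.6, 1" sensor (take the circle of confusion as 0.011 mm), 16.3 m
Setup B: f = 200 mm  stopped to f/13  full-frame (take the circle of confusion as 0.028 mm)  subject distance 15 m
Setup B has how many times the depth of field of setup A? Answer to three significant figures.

1.47

Setup A: H = 58²/(1.6×0.011) + 58 ≈ 191194.4 mm; DoF = Df − Dn = 17813.7 − 15023.4 ≈ 2790.3 mm.
Setup B: H = 200²/(13×0.028) + 200 ≈ 110090.1 mm; DoF = Df − Dn = 17334.6 − 13219.6 ≈ 4115.0 mm.
Ratio = 4115.0 / 2790.3 ≈ 1.47.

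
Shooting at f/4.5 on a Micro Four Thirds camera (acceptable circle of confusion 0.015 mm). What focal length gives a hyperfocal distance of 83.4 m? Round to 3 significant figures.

From H = f²/(N·c) + f, with f ≪ H: f ≈ √(H·N·c) = √(83400 × 4.5 × 0.015) = √5629.5 ≈ 75.03 mm.
The +f correction barely moves this — solving exactly, f² + N·c·f − N·c·H = 0 ⇒ f = (−N·c + √((N·c)² + 4·N·c·H))/2 = (−0.0675 + √22518)/2 ≈ 74.996 mm, so f ≈ 75.0 mm.

75.0 mm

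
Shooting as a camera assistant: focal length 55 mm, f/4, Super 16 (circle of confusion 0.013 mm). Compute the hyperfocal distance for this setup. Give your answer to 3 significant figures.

Hyperfocal distance H = f²/(N·c) + f = 55²/(4 × 0.013) + 55 = 3025/0.052 + 55 ≈ 58228.1 mm ≈ 58.2 m.

58.2 m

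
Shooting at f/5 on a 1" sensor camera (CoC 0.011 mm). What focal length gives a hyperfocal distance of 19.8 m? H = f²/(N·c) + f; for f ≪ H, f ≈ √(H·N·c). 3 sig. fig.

From H = f²/(N·c) + f, with f ≪ H: f ≈ √(H·N·c) = √(19800 × 5 × 0.011) = √1089.0 ≈ 33.00 mm.
The +f correction barely moves this — solving exactly, f² + N·c·f − N·c·H = 0 ⇒ f = (−N·c + √((N·c)² + 4·N·c·H))/2 = (−0.055 + √4356.0)/2 ≈ 32.973 mm, so f ≈ 33.0 mm.

33.0 mm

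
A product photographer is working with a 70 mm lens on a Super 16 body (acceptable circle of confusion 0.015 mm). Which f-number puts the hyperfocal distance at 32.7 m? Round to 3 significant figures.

f/10

Rearrange H = f²/(N·c) + f for N: N = f² / ((H − f)·c).
N = 70² / ((32700 − 70) × 0.015) = 4900 / 489.5 ≈ 10.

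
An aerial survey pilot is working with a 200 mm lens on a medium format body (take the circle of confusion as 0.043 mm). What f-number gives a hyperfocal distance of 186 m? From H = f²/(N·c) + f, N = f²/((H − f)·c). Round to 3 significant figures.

f/5.01

Rearrange H = f²/(N·c) + f for N: N = f² / ((H − f)·c).
N = 200² / ((186000 − 200) × 0.043) = 40000 / 7989 ≈ 5.01.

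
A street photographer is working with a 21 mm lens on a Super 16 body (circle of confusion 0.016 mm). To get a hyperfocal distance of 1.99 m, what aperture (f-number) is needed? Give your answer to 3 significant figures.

Rearrange H = f²/(N·c) + f for N: N = f² / ((H − f)·c).
N = 21² / ((1990 − 21) × 0.016) = 441 / 31.50 ≈ 14.

f/14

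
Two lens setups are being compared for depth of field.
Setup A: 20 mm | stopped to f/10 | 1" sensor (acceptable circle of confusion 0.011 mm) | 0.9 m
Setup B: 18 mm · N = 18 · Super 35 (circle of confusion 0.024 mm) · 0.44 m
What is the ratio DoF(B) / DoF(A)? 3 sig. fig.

Setup A: H = 20²/(10×0.011) + 20 ≈ 3656.4 mm; DoF = Df − Dn = 1187.34 − 724.64 ≈ 462.70 mm.
Setup B: H = 18²/(18×0.024) + 18 ≈ 768.0 mm; DoF = Df − Dn = 1006.10 − 281.57 ≈ 724.53 mm.
Ratio = 724.53 / 462.70 ≈ 1.57.

1.57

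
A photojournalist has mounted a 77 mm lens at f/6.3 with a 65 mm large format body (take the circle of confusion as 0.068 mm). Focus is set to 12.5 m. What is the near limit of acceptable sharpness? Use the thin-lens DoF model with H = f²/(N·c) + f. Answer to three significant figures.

6.59 m

Hyperfocal distance H = f²/(N·c) + f = 77²/(6.3 × 0.068) + 77 = 5929/0.4284 + 77 ≈ 13916.9 mm ≈ 13.92 m.
Near limit Dn = s·(H − f)/(H + s − 2f) = 12500 × (13916.9 − 77) / (13916.9 + 12500 − 2 × 77) = 12500 × 13839.9 / 26262.9 ≈ 6587.2 mm ≈ 6.59 m.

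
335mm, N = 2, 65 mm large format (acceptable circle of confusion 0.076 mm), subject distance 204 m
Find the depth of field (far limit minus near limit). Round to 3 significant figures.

122 m

Hyperfocal distance H = f²/(N·c) + f = 335²/(2 × 0.076) + 335 = 112225/0.152 + 335 ≈ 738657.4 mm ≈ 738.7 m.
Near limit Dn = s·(H − f)/(H + s − 2f) = 204000 × (738657.4 − 335) / (738657.4 + 204000 − 2 × 335) = 204000 × 738322.4 / 941987.4 ≈ 159894 mm.
Far limit Df = s·(H − f)/(H − s) = 204000 × (738657.4 − 335) / (738657.4 − 204000) = 204000 × 738322.4 / 534657.4 ≈ 281709 mm.
Depth of field = Df − Dn = 281709 − 159894 ≈ 121815 mm ≈ 122 m.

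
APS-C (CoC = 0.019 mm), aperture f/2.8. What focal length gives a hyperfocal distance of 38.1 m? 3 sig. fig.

From H = f²/(N·c) + f, with f ≪ H: f ≈ √(H·N·c) = √(38100 × 2.8 × 0.019) = √2026.9 ≈ 45.02 mm.
The +f correction barely moves this — solving exactly, f² + N·c·f − N·c·H = 0 ⇒ f = (−N·c + √((N·c)² + 4·N·c·H))/2 = (−0.0532 + √8107.7)/2 ≈ 44.995 mm, so f ≈ 45.0 mm.

45.0 mm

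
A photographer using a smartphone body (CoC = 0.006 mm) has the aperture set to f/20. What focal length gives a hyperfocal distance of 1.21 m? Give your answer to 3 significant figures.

12.0 mm

From H = f²/(N·c) + f, with f ≪ H: f ≈ √(H·N·c) = √(1210 × 20 × 0.006) = √145.20 ≈ 12.05 mm.
Exact: f² + N·c·f − N·c·H = 0 ⇒ f = (−N·c + √((N·c)² + 4·N·c·H))/2 = (−0.12 + √580.81)/2 ≈ 11.990 mm ≈ 12.0 mm.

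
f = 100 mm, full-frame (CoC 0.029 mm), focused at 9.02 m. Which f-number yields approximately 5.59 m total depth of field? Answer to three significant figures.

f/11

Write h = H − f = f²/(N·c). The thin-lens limits are Dn = s·h/(h + (s−f)) and Df = s·h/(h − (s−f)), so DoF = Df − Dn = 2·s·(s−f)·h / (h² − (s−f)²).
That is a quadratic in h: DoF·h² − 2·s·(s−f)·h − DoF·(s−f)² = 0 ⇒ h = (s−f)·(s + √(s² + DoF²)) / DoF = 8920 × (9020 + √(9020² + 5590²)) / 5590 = 8920 × (9020 + 10611.7) / 5590 ≈ 31326 mm.
Then N = f²/(c·h) = 100² / (0.029 × 31326) = 10000 / 908.47 ≈ 11.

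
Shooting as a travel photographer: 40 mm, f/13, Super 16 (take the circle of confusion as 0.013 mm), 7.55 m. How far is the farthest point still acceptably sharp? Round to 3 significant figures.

Hyperfocal distance H = f²/(N·c) + f = 40²/(13 × 0.013) + 40 = 1600/0.169 + 40 ≈ 9507.5 mm ≈ 9.507 m.
Far limit Df = s·(H − f)/(H − s) = 7550 × (9507.5 − 40) / (9507.5 − 7550) = 7550 × 9467.5 / 1957.5 ≈ 36516 mm ≈ 36.5 m.

36.5 m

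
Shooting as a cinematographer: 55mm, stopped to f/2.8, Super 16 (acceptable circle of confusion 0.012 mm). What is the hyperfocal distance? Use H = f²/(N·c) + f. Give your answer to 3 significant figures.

Hyperfocal distance H = f²/(N·c) + f = 55²/(2.8 × 0.012) + 55 = 3025/0.0336 + 55 ≈ 90084.8 mm ≈ 90.1 m.

90.1 m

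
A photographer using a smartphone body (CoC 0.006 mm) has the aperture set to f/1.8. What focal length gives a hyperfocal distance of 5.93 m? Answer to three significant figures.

From H = f²/(N·c) + f, with f ≪ H: f ≈ √(H·N·c) = √(5930 × 1.8 × 0.006) = √64.044 ≈ 8.003 mm.
The +f correction barely moves this — solving exactly, f² + N·c·f − N·c·H = 0 ⇒ f = (−N·c + √((N·c)² + 4·N·c·H))/2 = (−0.0108 + √256.18)/2 ≈ 7.9974 mm, so f ≈ 8.00 mm.

8.00 mm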